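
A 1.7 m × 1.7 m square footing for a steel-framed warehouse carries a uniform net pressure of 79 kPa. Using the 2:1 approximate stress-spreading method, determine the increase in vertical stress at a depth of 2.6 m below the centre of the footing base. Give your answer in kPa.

Δσ_z ≈ 12.3 kPa

By the 2:1 method the load spreads at 1 horizontal : 2 vertical, so at depth z the loaded area has grown by z in each plan dimension:
Δσ = qBL/((B+z)(L+z)) = 79×1.7×1.7/((1.7+2.6)(1.7+2.6)) = 12.348 kPa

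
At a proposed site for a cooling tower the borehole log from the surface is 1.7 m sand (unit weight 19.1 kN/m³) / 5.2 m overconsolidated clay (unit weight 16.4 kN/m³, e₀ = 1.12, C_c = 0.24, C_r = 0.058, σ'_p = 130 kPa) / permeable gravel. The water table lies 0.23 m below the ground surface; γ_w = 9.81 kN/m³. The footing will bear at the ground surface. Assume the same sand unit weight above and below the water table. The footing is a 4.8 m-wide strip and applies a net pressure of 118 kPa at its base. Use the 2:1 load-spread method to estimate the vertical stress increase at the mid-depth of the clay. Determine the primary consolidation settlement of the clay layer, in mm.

S_c ≈ 62.9 mm

Mid-depth of clay below the ground surface: z = 1.7 + 5.2/2 = 4.3 m.
Total vertical stress at mid-clay: σ_v = 19.1×1.7 + 16.4×2.6 = 75.11 kPa.
Pore pressure: u = 9.81×(4.3 − 0.23) = 39.927 kPa.
Initial effective stress: σ'_0 = σ_v − u = 75.11 − 39.927 = 35.183 kPa.
Stress increase at mid-clay by the 2:1 spreading method:
Δσ = qB/(B+z) = 118×4.8/(4.8+4.3) = 62.242 kPa
Final effective stress: σ'_f = 35.183 + 62.242 = 97.425 kPa.
σ'_f = 97.425 ≤ σ'_p = 130 kPa, so the clay remains overconsolidated and only the recompression index applies:
S_c = C_r·H/(1+e₀)·log₁₀(σ'_f/σ'_0) = 0.058×5.2/2.12×log₁₀(97.425/35.183)
    = 0.14226 × 0.44234 = 0.06293 m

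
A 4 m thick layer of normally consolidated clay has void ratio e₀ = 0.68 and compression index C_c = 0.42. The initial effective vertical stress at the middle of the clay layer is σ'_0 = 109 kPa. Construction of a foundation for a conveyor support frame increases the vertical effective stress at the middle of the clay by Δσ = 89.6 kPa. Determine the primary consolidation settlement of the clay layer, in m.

Final effective stress: σ'_f = σ'_0 + Δσ = 109 + 89.6 = 198.6 kPa.
Normally consolidated clay, so the full stress increment lies on the virgin compression line:
S_c = C_c·H/(1+e₀)·log₁₀(σ'_f/σ'_0) = 0.42×4/(1+0.68)×log₁₀(198.6/109)
    = 1 × 0.26055 = 0.2606 m

S_c ≈ 0.261 m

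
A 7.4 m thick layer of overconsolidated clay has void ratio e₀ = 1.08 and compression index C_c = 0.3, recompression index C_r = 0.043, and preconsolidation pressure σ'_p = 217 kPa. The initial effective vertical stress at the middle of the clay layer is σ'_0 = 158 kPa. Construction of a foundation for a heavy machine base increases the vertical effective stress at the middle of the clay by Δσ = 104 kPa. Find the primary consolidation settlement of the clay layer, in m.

Final effective stress: σ'_f = 158 + 104 = 262 kPa.
σ'_f = 262 > σ'_p = 217 kPa, so the stress path crosses the preconsolidation pressure — recompression up to σ'_p, then virgin compression beyond:
S_c = H/(1+e₀)·[C_r·log₁₀(σ'_p/σ'_0) + C_c·log₁₀(σ'_f/σ'_p)]
    = 7.4/2.08 × [0.043×log₁₀(217/158) + 0.3×log₁₀(262/217)]
    = 3.5577 × [0.0059255 + 0.024552] = 0.1084 m

S_c ≈ 0.108 m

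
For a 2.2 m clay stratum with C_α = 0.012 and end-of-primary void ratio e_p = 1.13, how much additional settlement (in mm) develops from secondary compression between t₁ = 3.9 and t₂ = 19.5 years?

Secondary compression: S_s = C_α·H/(1+e_p)·log₁₀(t₂/t₁)
S_s = 0.012×2.2/(1+1.13)×log₁₀(19.5/3.9)
    = 0.01239 × 0.699 = 0.008663 m

S_s ≈ 8.66 mm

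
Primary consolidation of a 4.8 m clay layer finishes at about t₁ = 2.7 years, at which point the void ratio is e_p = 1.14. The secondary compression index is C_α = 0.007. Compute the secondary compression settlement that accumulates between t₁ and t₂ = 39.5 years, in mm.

S_s ≈ 18.3 mm

Secondary compression: S_s = C_α·H/(1+e_p)·log₁₀(t₂/t₁)
S_s = 0.007×4.8/(1+1.14)×log₁₀(39.5/2.7)
    = 0.0157 × 1.165 = 0.0183 m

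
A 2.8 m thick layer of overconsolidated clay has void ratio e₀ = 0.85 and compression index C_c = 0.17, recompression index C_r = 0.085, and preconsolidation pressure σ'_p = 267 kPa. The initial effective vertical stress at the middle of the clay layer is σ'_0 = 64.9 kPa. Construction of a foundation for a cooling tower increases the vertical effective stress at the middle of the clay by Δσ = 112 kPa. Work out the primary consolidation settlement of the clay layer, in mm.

Final effective stress: σ'_f = 64.9 + 112 = 176.9 kPa.
σ'_f = 176.9 ≤ σ'_p = 267 kPa, so the clay remains overconsolidated and only the recompression index applies:
S_c = C_r·H/(1+e₀)·log₁₀(σ'_f/σ'_0) = 0.085×2.8/1.85×log₁₀(176.9/64.9)
    = 0.12865 × 0.43548 = 0.05602 m

S_c ≈ 56 mm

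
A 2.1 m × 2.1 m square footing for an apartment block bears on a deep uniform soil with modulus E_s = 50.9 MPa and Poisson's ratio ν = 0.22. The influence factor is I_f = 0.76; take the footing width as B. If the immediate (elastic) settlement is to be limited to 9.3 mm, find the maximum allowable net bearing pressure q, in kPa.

q ≈ 312 kPa

E_s = 50.9 MPa = 50900 kPa.
S_e = q·B·(1−ν²)/E_s · I_f  ⇒  q = S_e·E_s / (B·(1−ν²)·I_f).
q = 0.0093 × 50900 / (2.1 × 0.9516 × 0.76) = 311.7 kPa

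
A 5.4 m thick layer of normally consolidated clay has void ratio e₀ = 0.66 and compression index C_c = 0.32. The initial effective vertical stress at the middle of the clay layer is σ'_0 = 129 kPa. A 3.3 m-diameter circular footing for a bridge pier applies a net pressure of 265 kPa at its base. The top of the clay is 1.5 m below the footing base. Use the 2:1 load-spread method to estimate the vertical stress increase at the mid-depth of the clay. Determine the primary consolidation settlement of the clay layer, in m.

S_c ≈ 0.151 m

Mid-depth of clay below the footing base: z = 1.5 + 5.4/2 = 4.2 m.
Stress increase at mid-clay by the 2:1 spreading method:
Δσ ≈ qD²/(D+z)² = 265×3.3²/(3.3+4.2)² = 51.304 kPa
Final effective stress: σ'_f = σ'_0 + Δσ = 129 + 51.304 = 180.3 kPa.
Normally consolidated clay, so the full stress increment lies on the virgin compression line:
S_c = C_c·H/(1+e₀)·log₁₀(σ'_f/σ'_0) = 0.32×5.4/(1+0.66)×log₁₀(180.3/129)
    = 1.041 × 0.14541 = 0.1514 m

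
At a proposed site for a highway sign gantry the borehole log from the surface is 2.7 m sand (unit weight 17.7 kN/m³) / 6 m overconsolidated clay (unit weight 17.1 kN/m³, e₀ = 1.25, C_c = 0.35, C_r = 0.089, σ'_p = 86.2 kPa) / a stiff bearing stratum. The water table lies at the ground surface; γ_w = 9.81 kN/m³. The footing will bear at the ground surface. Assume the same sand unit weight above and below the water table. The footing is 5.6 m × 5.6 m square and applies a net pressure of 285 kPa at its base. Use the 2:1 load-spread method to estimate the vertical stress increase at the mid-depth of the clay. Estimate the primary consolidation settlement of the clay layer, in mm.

S_c ≈ 182 mm

Mid-depth of clay below the ground surface: z = 2.7 + 6/2 = 5.7 m.
Total vertical stress at mid-clay: σ_v = 17.7×2.7 + 17.1×3 = 99.09 kPa.
Pore pressure: u = 9.81×(5.7 − 0) = 55.917 kPa.
Initial effective stress: σ'_0 = σ_v − u = 99.09 − 55.917 = 43.173 kPa.
Stress increase at mid-clay by the 2:1 spreading method:
Δσ = qBL/((B+z)(L+z)) = 285×5.6×5.6/((5.6+5.7)(5.6+5.7)) = 69.995 kPa
Final effective stress: σ'_f = 43.173 + 69.995 = 113.17 kPa.
σ'_f = 113.17 > σ'_p = 86.2 kPa, so the stress path crosses the preconsolidation pressure — recompression up to σ'_p, then virgin compression beyond:
S_c = H/(1+e₀)·[C_r·log₁₀(σ'_p/σ'_0) + C_c·log₁₀(σ'_f/σ'_p)]
    = 6/2.25 × [0.089×log₁₀(86.2/43.173) + 0.35×log₁₀(113.17/86.2)]
    = 2.6667 × [0.026726 + 0.041378] = 0.1816 m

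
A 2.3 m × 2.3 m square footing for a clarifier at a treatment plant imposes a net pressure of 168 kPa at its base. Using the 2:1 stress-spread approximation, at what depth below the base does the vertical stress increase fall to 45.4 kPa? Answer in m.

2:1 spreading — at depth z the loaded area has grown by z in each plan dimension:
qB²/(B+z)² = Δσ_z ⇒ z = B(√(q/Δσ_z) − 1) = 2.3×(√(168/45.4) − 1) = 2.124 m

z ≈ 2.12 m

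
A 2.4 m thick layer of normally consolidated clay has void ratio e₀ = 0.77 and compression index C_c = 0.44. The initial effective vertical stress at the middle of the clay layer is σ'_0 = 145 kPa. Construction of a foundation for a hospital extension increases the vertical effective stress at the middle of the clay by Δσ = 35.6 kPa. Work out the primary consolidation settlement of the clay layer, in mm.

S_c ≈ 56.9 mm

Final effective stress: σ'_f = σ'_0 + Δσ = 145 + 35.6 = 180.6 kPa.
Normally consolidated clay, so the full stress increment lies on the virgin compression line:
S_c = C_c·H/(1+e₀)·log₁₀(σ'_f/σ'_0) = 0.44×2.4/(1+0.77)×log₁₀(180.6/145)
    = 0.59661 × 0.09535 = 0.05689 m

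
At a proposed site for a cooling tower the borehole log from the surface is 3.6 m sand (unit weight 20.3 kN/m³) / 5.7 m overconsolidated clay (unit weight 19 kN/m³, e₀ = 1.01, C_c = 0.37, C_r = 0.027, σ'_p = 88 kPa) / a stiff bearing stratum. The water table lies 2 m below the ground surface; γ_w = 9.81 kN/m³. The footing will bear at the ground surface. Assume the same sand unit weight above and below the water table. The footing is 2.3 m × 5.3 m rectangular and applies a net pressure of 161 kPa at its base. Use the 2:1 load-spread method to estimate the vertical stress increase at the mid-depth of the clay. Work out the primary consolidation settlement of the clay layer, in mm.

Mid-depth of clay below the ground surface: z = 3.6 + 5.7/2 = 6.45 m.
Total vertical stress at mid-clay: σ_v = 20.3×3.6 + 19×2.85 = 127.23 kPa.
Pore pressure: u = 9.81×(6.45 − 2) = 43.655 kPa.
Initial effective stress: σ'_0 = σ_v − u = 127.23 − 43.655 = 83.575 kPa.
Stress increase at mid-clay by the 2:1 spreading method:
Δσ = qBL/((B+z)(L+z)) = 161×2.3×5.3/((2.3+6.45)(5.3+6.45)) = 19.089 kPa
Final effective stress: σ'_f = 83.575 + 19.089 = 102.66 kPa.
σ'_f = 102.66 > σ'_p = 88 kPa, so the stress path crosses the preconsolidation pressure — recompression up to σ'_p, then virgin compression beyond:
S_c = H/(1+e₀)·[C_r·log₁₀(σ'_p/σ'_0) + C_c·log₁₀(σ'_f/σ'_p)]
    = 5.7/2.01 × [0.027×log₁₀(88/83.575) + 0.37×log₁₀(102.66/88)]
    = 2.8358 × [0.00060497 + 0.02476] = 0.07193 m

S_c ≈ 71.9 mm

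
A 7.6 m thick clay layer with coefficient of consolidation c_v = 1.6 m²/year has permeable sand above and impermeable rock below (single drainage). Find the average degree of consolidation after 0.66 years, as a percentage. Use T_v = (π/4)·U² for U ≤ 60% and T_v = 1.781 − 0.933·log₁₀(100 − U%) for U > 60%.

U ≈ 15.3 %

Drainage path length: H_d = H = 7.6 m (single drainage).
T_v = c_v·t/H_d² = 1.6×0.66/7.6² = 0.018283.
T_v = 0.018283 corresponds to the U ≤ 60% branch:
U = √(4T_v/π) = 0.1526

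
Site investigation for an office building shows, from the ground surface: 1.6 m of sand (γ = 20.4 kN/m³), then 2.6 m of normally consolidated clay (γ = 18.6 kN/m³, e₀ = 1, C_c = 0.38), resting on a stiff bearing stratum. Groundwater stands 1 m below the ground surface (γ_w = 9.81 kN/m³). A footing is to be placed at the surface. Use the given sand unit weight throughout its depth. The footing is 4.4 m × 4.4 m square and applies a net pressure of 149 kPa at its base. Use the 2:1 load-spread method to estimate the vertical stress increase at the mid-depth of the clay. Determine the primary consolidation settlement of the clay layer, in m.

Mid-depth of clay below the ground surface: z = 1.6 + 2.6/2 = 2.9 m.
Total vertical stress at mid-clay: σ_v = 20.4×1.6 + 18.6×1.3 = 56.82 kPa.
Pore pressure: u = 9.81×(2.9 − 1) = 18.639 kPa.
Initial effective stress: σ'_0 = σ_v − u = 56.82 − 18.639 = 38.181 kPa.
Stress increase at mid-clay by the 2:1 spreading method:
Δσ = qBL/((B+z)(L+z)) = 149×4.4×4.4/((4.4+2.9)(4.4+2.9)) = 54.131 kPa
Final effective stress: σ'_f = σ'_0 + Δσ = 38.181 + 54.131 = 92.312 kPa.
Normally consolidated clay, so the full stress increment lies on the virgin compression line:
S_c = C_c·H/(1+e₀)·log₁₀(σ'_f/σ'_0) = 0.38×2.6/(1+1)×log₁₀(92.312/38.181)
    = 0.494 × 0.38341 = 0.1894 m

S_c ≈ 0.189 m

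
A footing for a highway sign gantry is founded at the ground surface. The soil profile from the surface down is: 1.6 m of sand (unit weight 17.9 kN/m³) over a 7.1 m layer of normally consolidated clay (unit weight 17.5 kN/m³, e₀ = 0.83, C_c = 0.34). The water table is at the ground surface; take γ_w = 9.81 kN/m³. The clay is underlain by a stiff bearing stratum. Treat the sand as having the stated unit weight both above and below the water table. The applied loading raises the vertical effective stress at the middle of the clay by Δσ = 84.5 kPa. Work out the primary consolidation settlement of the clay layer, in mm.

Mid-depth of clay below the ground surface: z = 1.6 + 7.1/2 = 5.15 m.
Total vertical stress at mid-clay: σ_v = 17.9×1.6 + 17.5×3.55 = 90.765 kPa.
Pore pressure: u = 9.81×(5.15 − 0) = 50.522 kPa.
Initial effective stress: σ'_0 = σ_v − u = 90.765 − 50.522 = 40.243 kPa.
Final effective stress: σ'_f = σ'_0 + Δσ = 40.243 + 84.5 = 124.74 kPa.
Normally consolidated clay, so the full stress increment lies on the virgin compression line:
S_c = C_c·H/(1+e₀)·log₁₀(σ'_f/σ'_0) = 0.34×7.1/(1+0.83)×log₁₀(124.74/40.243)
    = 1.3191 × 0.49132 = 0.6481 m

S_c ≈ 648 mm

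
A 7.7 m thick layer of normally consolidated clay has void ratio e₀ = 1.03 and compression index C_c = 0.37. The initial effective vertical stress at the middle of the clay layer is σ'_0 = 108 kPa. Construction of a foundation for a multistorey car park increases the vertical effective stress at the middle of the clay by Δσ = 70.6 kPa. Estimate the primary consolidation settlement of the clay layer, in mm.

Final effective stress: σ'_f = σ'_0 + Δσ = 108 + 70.6 = 178.6 kPa.
Normally consolidated clay, so the full stress increment lies on the virgin compression line:
S_c = C_c·H/(1+e₀)·log₁₀(σ'_f/σ'_0) = 0.37×7.7/(1+1.03)×log₁₀(178.6/108)
    = 1.4034 × 0.21846 = 0.3066 m

S_c ≈ 307 mm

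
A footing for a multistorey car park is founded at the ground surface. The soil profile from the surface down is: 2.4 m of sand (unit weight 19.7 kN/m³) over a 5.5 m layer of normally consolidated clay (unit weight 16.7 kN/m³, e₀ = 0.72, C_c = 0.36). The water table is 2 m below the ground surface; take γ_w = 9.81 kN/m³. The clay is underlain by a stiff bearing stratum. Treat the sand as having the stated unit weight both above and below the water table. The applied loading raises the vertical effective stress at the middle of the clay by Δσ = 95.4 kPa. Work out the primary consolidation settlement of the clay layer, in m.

Mid-depth of clay below the ground surface: z = 2.4 + 5.5/2 = 5.15 m.
Total vertical stress at mid-clay: σ_v = 19.7×2.4 + 16.7×2.75 = 93.205 kPa.
Pore pressure: u = 9.81×(5.15 − 2) = 30.902 kPa.
Initial effective stress: σ'_0 = σ_v − u = 93.205 − 30.902 = 62.303 kPa.
Final effective stress: σ'_f = σ'_0 + Δσ = 62.303 + 95.4 = 157.7 kPa.
Normally consolidated clay, so the full stress increment lies on the virgin compression line:
S_c = C_c·H/(1+e₀)·log₁₀(σ'_f/σ'_0) = 0.36×5.5/(1+0.72)×log₁₀(157.7/62.303)
    = 1.1512 × 0.40332 = 0.4643 m

S_c ≈ 0.464 m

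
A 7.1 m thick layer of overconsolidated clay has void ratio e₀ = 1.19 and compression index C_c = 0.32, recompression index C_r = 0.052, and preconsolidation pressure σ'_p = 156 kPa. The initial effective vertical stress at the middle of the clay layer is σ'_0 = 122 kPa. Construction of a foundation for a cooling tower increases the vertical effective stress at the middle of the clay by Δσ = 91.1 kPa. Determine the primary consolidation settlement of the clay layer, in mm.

S_c ≈ 159 mm

Final effective stress: σ'_f = 122 + 91.1 = 213.1 kPa.
σ'_f = 213.1 > σ'_p = 156 kPa, so the stress path crosses the preconsolidation pressure — recompression up to σ'_p, then virgin compression beyond:
S_c = H/(1+e₀)·[C_r·log₁₀(σ'_p/σ'_0) + C_c·log₁₀(σ'_f/σ'_p)]
    = 7.1/2.19 × [0.052×log₁₀(156/122) + 0.32×log₁₀(213.1/156)]
    = 3.242 × [0.0055518 + 0.043347] = 0.1585 m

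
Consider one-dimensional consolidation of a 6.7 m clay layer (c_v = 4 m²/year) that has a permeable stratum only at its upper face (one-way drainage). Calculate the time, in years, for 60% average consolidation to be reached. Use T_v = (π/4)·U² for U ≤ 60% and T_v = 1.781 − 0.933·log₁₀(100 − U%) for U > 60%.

Drainage path length: H_d = H = 6.7 m (single drainage).
U ≤ 60%: T_v = (π/4)·U² = (π/4)×0.6² = 0.28274.
t = T_v·H_d²/c_v = 0.28274×6.7²/4 = 3.173 years.

t ≈ 3.17 years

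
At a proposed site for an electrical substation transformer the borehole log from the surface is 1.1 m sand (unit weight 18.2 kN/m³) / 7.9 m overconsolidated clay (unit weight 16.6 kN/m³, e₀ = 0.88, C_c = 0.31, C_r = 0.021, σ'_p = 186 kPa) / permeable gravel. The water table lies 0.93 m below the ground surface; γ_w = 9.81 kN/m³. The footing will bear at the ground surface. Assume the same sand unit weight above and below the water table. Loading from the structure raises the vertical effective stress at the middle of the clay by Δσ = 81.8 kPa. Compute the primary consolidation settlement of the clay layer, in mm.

S_c ≈ 39.6 mm

Mid-depth of clay below the ground surface: z = 1.1 + 7.9/2 = 5.05 m.
Total vertical stress at mid-clay: σ_v = 18.2×1.1 + 16.6×3.95 = 85.59 kPa.
Pore pressure: u = 9.81×(5.05 − 0.93) = 40.417 kPa.
Initial effective stress: σ'_0 = σ_v − u = 85.59 − 40.417 = 45.173 kPa.
Final effective stress: σ'_f = 45.173 + 81.8 = 126.97 kPa.
σ'_f = 126.97 ≤ σ'_p = 186 kPa, so the clay remains overconsolidated and only the recompression index applies:
S_c = C_r·H/(1+e₀)·log₁₀(σ'_f/σ'_0) = 0.021×7.9/1.88×log₁₀(126.97/45.173)
    = 0.088244 × 0.44882 = 0.03961 m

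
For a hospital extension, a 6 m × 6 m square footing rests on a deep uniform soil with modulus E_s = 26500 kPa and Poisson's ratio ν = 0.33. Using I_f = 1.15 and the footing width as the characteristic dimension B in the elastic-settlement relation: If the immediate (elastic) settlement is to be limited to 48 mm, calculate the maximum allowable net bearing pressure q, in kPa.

S_e = q·B·(1−ν²)/E_s · I_f  ⇒  q = S_e·E_s / (B·(1−ν²)·I_f).
q = 0.048 × 26500 / (6 × 0.8911 × 1.15) = 206.9 kPa

q ≈ 207 kPa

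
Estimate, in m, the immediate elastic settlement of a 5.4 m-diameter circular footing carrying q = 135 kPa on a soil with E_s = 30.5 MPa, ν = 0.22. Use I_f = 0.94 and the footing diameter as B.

Immediate (elastic) settlement: S_e = q·B·(1−ν²)/E_s · I_f.
E_s = 30.5 MPa = 30500 kPa.
S_e = 135 × 5.4 × (1 − 0.22²) / 30500 × 0.94
    = 135 × 5.4 × 0.9516 / 30500 × 0.94
    = 0.02138 m

S_e ≈ 0.0214 m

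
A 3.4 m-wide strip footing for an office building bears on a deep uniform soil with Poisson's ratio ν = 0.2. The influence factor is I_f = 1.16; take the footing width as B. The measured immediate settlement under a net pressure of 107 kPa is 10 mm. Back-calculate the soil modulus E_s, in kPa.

S_e = q·B·(1−ν²)/E_s · I_f  ⇒  E_s = q·B·(1−ν²)·I_f / S_e.
E_s = 107 × 3.4 × 0.96 × 1.16 / 0.01 = 40510 kPa

E_s ≈ 40500 kPa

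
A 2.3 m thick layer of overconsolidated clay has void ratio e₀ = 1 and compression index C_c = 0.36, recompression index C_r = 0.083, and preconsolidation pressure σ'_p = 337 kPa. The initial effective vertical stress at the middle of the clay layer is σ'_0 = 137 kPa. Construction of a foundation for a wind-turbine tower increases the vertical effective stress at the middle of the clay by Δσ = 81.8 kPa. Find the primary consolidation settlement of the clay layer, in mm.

S_c ≈ 19.4 mm

Final effective stress: σ'_f = 137 + 81.8 = 218.8 kPa.
σ'_f = 218.8 ≤ σ'_p = 337 kPa, so the clay remains overconsolidated and only the recompression index applies:
S_c = C_r·H/(1+e₀)·log₁₀(σ'_f/σ'_0) = 0.083×2.3/2×log₁₀(218.8/137)
    = 0.09545 × 0.20333 = 0.01941 m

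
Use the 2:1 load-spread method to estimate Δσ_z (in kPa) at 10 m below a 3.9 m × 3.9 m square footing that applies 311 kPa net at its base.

Δσ_z ≈ 24.5 kPa

By the 2:1 method the load spreads at 1 horizontal : 2 vertical, so at depth z the loaded area has grown by z in each plan dimension:
Δσ = qBL/((B+z)(L+z)) = 311×3.9×3.9/((3.9+10)(3.9+10)) = 24.483 kPa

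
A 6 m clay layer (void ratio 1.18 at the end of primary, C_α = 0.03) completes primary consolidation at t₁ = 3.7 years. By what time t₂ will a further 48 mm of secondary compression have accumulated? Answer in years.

t₂ ≈ 14.1 years

S_s = C_α·H/(1+e_p)·log₁₀(t₂/t₁) ⇒ log₁₀(t₂/t₁) = S_s·(1+e_p)/(C_α·H).
log₁₀(t₂/t₁) = 0.048 × (1+1.18) / (0.03×6) = 0.5813
t₂ = t₁ × 10^0.5813 = 3.7 × 3.814 = 14.11 years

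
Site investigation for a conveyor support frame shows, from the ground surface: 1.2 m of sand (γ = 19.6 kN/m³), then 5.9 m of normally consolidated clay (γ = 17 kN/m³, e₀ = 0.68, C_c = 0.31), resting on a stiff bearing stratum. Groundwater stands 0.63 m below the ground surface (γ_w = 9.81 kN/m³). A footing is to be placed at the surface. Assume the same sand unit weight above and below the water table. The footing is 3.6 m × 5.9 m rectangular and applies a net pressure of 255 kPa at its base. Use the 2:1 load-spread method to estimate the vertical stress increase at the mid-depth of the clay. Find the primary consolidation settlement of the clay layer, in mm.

S_c ≈ 483 mm

Mid-depth of clay below the ground surface: z = 1.2 + 5.9/2 = 4.15 m.
Total vertical stress at mid-clay: σ_v = 19.6×1.2 + 17×2.95 = 73.67 kPa.
Pore pressure: u = 9.81×(4.15 − 0.63) = 34.531 kPa.
Initial effective stress: σ'_0 = σ_v − u = 73.67 − 34.531 = 39.139 kPa.
Stress increase at mid-clay by the 2:1 spreading method:
Δσ = qBL/((B+z)(L+z)) = 255×3.6×5.9/((3.6+4.15)(5.9+4.15)) = 69.539 kPa
Final effective stress: σ'_f = σ'_0 + Δσ = 39.139 + 69.539 = 108.68 kPa.
Normally consolidated clay, so the full stress increment lies on the virgin compression line:
S_c = C_c·H/(1+e₀)·log₁₀(σ'_f/σ'_0) = 0.31×5.9/(1+0.68)×log₁₀(108.68/39.139)
    = 1.0887 × 0.44354 = 0.4829 m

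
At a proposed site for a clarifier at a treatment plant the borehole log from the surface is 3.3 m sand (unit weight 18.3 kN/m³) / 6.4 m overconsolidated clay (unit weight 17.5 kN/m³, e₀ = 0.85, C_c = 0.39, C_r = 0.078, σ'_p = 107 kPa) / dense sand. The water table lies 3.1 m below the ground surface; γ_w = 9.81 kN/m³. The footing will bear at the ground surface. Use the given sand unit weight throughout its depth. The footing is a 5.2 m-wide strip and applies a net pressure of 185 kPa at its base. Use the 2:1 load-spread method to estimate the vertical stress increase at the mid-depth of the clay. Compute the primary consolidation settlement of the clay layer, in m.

Mid-depth of clay below the ground surface: z = 3.3 + 6.4/2 = 6.5 m.
Total vertical stress at mid-clay: σ_v = 18.3×3.3 + 17.5×3.2 = 116.39 kPa.
Pore pressure: u = 9.81×(6.5 − 3.1) = 33.354 kPa.
Initial effective stress: σ'_0 = σ_v − u = 116.39 − 33.354 = 83.036 kPa.
Stress increase at mid-clay by the 2:1 spreading method:
Δσ = qB/(B+z) = 185×5.2/(5.2+6.5) = 82.222 kPa
Final effective stress: σ'_f = 83.036 + 82.222 = 165.26 kPa.
σ'_f = 165.26 > σ'_p = 107 kPa, so the stress path crosses the preconsolidation pressure — recompression up to σ'_p, then virgin compression beyond:
S_c = H/(1+e₀)·[C_r·log₁₀(σ'_p/σ'_0) + C_c·log₁₀(σ'_f/σ'_p)]
    = 6.4/1.85 × [0.078×log₁₀(107/83.036) + 0.39×log₁₀(165.26/107)]
    = 3.4595 × [0.0085892 + 0.073626] = 0.2844 m

S_c ≈ 0.284 m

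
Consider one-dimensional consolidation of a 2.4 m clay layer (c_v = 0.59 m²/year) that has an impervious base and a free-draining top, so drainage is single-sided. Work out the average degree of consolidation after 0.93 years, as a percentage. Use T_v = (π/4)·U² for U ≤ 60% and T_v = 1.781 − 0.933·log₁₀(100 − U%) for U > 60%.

U ≈ 34.8 %

Drainage path length: H_d = H = 2.4 m (single drainage).
T_v = c_v·t/H_d² = 0.59×0.93/2.4² = 0.09526.
T_v = 0.09526 corresponds to the U ≤ 60% branch:
U = √(4T_v/π) = 0.3483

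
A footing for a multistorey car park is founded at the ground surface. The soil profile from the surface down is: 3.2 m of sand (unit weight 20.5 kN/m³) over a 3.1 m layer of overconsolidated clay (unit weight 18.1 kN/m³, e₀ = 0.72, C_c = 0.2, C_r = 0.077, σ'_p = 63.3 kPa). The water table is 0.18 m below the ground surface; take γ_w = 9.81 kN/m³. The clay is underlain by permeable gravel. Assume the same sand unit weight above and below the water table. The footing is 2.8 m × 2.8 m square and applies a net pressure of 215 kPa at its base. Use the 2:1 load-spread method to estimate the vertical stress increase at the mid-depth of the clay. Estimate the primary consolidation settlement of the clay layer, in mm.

Mid-depth of clay below the ground surface: z = 3.2 + 3.1/2 = 4.75 m.
Total vertical stress at mid-clay: σ_v = 20.5×3.2 + 18.1×1.55 = 93.655 kPa.
Pore pressure: u = 9.81×(4.75 − 0.18) = 44.832 kPa.
Initial effective stress: σ'_0 = σ_v − u = 93.655 − 44.832 = 48.823 kPa.
Stress increase at mid-clay by the 2:1 spreading method:
Δσ = qBL/((B+z)(L+z)) = 215×2.8×2.8/((2.8+4.75)(2.8+4.75)) = 29.571 kPa
Final effective stress: σ'_f = 48.823 + 29.571 = 78.394 kPa.
σ'_f = 78.394 > σ'_p = 63.3 kPa, so the stress path crosses the preconsolidation pressure — recompression up to σ'_p, then virgin compression beyond:
S_c = H/(1+e₀)·[C_r·log₁₀(σ'_p/σ'_0) + C_c·log₁₀(σ'_f/σ'_p)]
    = 3.1/1.72 × [0.077×log₁₀(63.3/48.823) + 0.2×log₁₀(78.394/63.3)]
    = 1.8023 × [0.008684 + 0.018576] = 0.04913 m

S_c ≈ 49.1 mm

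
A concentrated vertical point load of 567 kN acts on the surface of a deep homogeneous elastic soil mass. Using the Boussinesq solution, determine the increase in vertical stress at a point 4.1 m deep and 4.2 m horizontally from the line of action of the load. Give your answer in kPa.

Δσ_z ≈ 2.68 kPa

Boussinesq vertical stress below a point load on an elastic half-space:
Δσ_z = 3P/(2πz²) · [1 + (r/z)²]^(−5/2)
r/z = 4.2/4.1 = 1.0244; [1+(r/z)²]^(−5/2) = 0.16632.
Δσ_z = 3×567/(2π×4.1²) × 0.16632 = 16.105 × 0.16632 = 2.679 kPa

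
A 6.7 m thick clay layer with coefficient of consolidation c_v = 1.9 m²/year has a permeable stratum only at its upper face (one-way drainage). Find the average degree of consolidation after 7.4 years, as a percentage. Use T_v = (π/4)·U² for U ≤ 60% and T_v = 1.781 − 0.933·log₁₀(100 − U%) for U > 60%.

Drainage path length: H_d = H = 6.7 m (single drainage).
T_v = c_v·t/H_d² = 1.9×7.4/6.7² = 0.31321.
T_v = 0.31321 corresponds to the U > 60% branch:
U = 1 − 10^((1.781 − T_v)/0.933)/100 = 0.6257

U ≈ 62.6 %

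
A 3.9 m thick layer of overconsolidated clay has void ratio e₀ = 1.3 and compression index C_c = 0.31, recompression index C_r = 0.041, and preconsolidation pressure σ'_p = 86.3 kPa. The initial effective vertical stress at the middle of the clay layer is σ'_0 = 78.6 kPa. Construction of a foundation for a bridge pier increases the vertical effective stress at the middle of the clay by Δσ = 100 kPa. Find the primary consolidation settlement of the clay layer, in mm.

S_c ≈ 169 mm

Final effective stress: σ'_f = 78.6 + 100 = 178.6 kPa.
σ'_f = 178.6 > σ'_p = 86.3 kPa, so the stress path crosses the preconsolidation pressure — recompression up to σ'_p, then virgin compression beyond:
S_c = H/(1+e₀)·[C_r·log₁₀(σ'_p/σ'_0) + C_c·log₁₀(σ'_f/σ'_p)]
    = 3.9/2.3 × [0.041×log₁₀(86.3/78.6) + 0.31×log₁₀(178.6/86.3)]
    = 1.6957 × [0.0016641 + 0.09792] = 0.1689 m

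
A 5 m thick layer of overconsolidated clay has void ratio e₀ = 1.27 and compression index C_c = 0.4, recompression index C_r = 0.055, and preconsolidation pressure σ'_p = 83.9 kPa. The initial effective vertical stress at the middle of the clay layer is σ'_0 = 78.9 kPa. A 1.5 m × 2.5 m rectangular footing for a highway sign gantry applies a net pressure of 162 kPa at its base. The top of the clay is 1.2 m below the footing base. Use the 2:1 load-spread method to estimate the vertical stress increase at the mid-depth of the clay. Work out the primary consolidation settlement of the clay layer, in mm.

S_c ≈ 61.7 mm

Mid-depth of clay below the footing base: z = 1.2 + 5/2 = 3.7 m.
Stress increase at mid-clay by the 2:1 spreading method:
Δσ = qBL/((B+z)(L+z)) = 162×1.5×2.5/((1.5+3.7)(2.5+3.7)) = 18.843 kPa
Final effective stress: σ'_f = 78.9 + 18.843 = 97.743 kPa.
σ'_f = 97.743 > σ'_p = 83.9 kPa, so the stress path crosses the preconsolidation pressure — recompression up to σ'_p, then virgin compression beyond:
S_c = H/(1+e₀)·[C_r·log₁₀(σ'_p/σ'_0) + C_c·log₁₀(σ'_f/σ'_p)]
    = 5/2.27 × [0.055×log₁₀(83.9/78.9) + 0.4×log₁₀(97.743/83.9)]
    = 2.2026 × [0.0014677 + 0.026529] = 0.06167 m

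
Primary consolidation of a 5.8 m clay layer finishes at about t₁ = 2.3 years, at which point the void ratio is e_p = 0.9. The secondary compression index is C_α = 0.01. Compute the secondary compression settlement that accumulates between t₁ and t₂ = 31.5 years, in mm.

Secondary compression: S_s = C_α·H/(1+e_p)·log₁₀(t₂/t₁)
S_s = 0.01×5.8/(1+0.9)×log₁₀(31.5/2.3)
    = 0.03053 × 1.137 = 0.0347 m

S_s ≈ 34.7 mm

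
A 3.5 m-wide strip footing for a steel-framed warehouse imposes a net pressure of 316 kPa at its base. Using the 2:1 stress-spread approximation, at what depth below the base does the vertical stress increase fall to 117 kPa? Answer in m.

z ≈ 5.95 m

2:1 spreading — at depth z the loaded area has grown by z in each plan dimension:
qB/(B+z) = Δσ_z ⇒ z = qB/Δσ_z − B = 316×3.5/117 − 3.5 = 5.953 m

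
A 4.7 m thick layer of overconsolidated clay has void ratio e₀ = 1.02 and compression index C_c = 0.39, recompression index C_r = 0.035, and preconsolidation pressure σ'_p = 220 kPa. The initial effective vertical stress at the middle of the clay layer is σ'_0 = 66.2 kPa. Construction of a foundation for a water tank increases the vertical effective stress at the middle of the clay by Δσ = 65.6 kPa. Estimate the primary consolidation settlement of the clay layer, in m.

S_c ≈ 0.0244 m

Final effective stress: σ'_f = 66.2 + 65.6 = 131.8 kPa.
σ'_f = 131.8 ≤ σ'_p = 220 kPa, so the clay remains overconsolidated and only the recompression index applies:
S_c = C_r·H/(1+e₀)·log₁₀(σ'_f/σ'_0) = 0.035×4.7/2.02×log₁₀(131.8/66.2)
    = 0.081435 × 0.29906 = 0.02435 m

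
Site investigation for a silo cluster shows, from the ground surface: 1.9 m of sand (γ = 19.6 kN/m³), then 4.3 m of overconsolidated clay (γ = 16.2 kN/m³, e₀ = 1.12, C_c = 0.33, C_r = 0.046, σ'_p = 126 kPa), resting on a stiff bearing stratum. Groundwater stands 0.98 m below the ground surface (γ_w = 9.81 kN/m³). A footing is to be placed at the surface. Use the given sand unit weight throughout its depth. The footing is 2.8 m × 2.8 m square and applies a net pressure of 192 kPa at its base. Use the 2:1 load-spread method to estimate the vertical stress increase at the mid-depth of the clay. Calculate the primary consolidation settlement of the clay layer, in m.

Mid-depth of clay below the ground surface: z = 1.9 + 4.3/2 = 4.05 m.
Total vertical stress at mid-clay: σ_v = 19.6×1.9 + 16.2×2.15 = 72.07 kPa.
Pore pressure: u = 9.81×(4.05 − 0.98) = 30.117 kPa.
Initial effective stress: σ'_0 = σ_v − u = 72.07 − 30.117 = 41.953 kPa.
Stress increase at mid-clay by the 2:1 spreading method:
Δσ = qBL/((B+z)(L+z)) = 192×2.8×2.8/((2.8+4.05)(2.8+4.05)) = 32.08 kPa
Final effective stress: σ'_f = 41.953 + 32.08 = 74.033 kPa.
σ'_f = 74.033 ≤ σ'_p = 126 kPa, so the clay remains overconsolidated and only the recompression index applies:
S_c = C_r·H/(1+e₀)·log₁₀(σ'_f/σ'_0) = 0.046×4.3/2.12×log₁₀(74.033/41.953)
    = 0.093302 × 0.24666 = 0.02301 m

S_c ≈ 0.023 m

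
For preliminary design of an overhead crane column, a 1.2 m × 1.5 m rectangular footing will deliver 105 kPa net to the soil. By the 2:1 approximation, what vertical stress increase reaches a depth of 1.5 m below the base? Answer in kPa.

By the 2:1 method the load spreads at 1 horizontal : 2 vertical, so at depth z the loaded area has grown by z in each plan dimension:
Δσ = qBL/((B+z)(L+z)) = 105×1.2×1.5/((1.2+1.5)(1.5+1.5)) = 23.333 kPa

Δσ_z ≈ 23.3 kPa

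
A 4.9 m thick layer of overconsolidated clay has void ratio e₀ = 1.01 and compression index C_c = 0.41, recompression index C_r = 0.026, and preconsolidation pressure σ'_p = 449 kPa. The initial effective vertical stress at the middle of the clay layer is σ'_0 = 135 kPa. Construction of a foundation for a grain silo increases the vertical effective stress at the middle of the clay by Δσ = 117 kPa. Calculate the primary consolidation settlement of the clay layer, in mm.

S_c ≈ 17.2 mm

Final effective stress: σ'_f = 135 + 117 = 252 kPa.
σ'_f = 252 ≤ σ'_p = 449 kPa, so the clay remains overconsolidated and only the recompression index applies:
S_c = C_r·H/(1+e₀)·log₁₀(σ'_f/σ'_0) = 0.026×4.9/2.01×log₁₀(252/135)
    = 0.063383 × 0.27107 = 0.01718 m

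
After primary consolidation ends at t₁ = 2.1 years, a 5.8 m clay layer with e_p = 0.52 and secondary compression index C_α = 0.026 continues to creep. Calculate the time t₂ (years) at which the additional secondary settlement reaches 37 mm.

S_s = C_α·H/(1+e_p)·log₁₀(t₂/t₁) ⇒ log₁₀(t₂/t₁) = S_s·(1+e_p)/(C_α·H).
log₁₀(t₂/t₁) = 0.037 × (1+0.52) / (0.026×5.8) = 0.3729
t₂ = t₁ × 10^0.3729 = 2.1 × 2.36 = 4.956 years

t₂ ≈ 4.96 years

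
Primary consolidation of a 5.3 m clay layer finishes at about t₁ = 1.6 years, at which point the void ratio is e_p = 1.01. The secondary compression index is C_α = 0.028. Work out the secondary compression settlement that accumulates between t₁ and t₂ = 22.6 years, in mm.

Secondary compression: S_s = C_α·H/(1+e_p)·log₁₀(t₂/t₁)
S_s = 0.028×5.3/(1+1.01)×log₁₀(22.6/1.6)
    = 0.07383 × 1.15 = 0.0849 m

S_s ≈ 84.9 mm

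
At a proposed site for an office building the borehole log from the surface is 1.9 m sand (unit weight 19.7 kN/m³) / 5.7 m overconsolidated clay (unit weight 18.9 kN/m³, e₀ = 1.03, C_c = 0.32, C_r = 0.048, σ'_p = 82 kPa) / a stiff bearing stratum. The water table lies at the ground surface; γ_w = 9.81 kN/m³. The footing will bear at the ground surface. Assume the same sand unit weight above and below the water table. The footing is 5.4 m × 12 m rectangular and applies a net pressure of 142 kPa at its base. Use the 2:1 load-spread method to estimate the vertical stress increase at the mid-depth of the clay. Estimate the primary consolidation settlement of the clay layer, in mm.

Mid-depth of clay below the ground surface: z = 1.9 + 5.7/2 = 4.75 m.
Total vertical stress at mid-clay: σ_v = 19.7×1.9 + 18.9×2.85 = 91.295 kPa.
Pore pressure: u = 9.81×(4.75 − 0) = 46.598 kPa.
Initial effective stress: σ'_0 = σ_v − u = 91.295 − 46.598 = 44.697 kPa.
Stress increase at mid-clay by the 2:1 spreading method:
Δσ = qBL/((B+z)(L+z)) = 142×5.4×12/((5.4+4.75)(12+4.75)) = 54.123 kPa
Final effective stress: σ'_f = 44.697 + 54.123 = 98.82 kPa.
σ'_f = 98.82 > σ'_p = 82 kPa, so the stress path crosses the preconsolidation pressure — recompression up to σ'_p, then virgin compression beyond:
S_c = H/(1+e₀)·[C_r·log₁₀(σ'_p/σ'_0) + C_c·log₁₀(σ'_f/σ'_p)]
    = 5.7/2.03 × [0.048×log₁₀(82/44.697) + 0.32×log₁₀(98.82/82)]
    = 2.8079 × [0.01265 + 0.02593] = 0.1083 m

S_c ≈ 108 mm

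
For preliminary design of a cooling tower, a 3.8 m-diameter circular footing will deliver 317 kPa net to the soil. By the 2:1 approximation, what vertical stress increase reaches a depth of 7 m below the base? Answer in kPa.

By the 2:1 method the load spreads at 1 horizontal : 2 vertical, so at depth z the loaded area has grown by z in each plan dimension:
Δσ ≈ qD²/(D+z)² = 317×3.8²/(3.8+7)² = 39.245 kPa

Δσ_z ≈ 39.2 kPa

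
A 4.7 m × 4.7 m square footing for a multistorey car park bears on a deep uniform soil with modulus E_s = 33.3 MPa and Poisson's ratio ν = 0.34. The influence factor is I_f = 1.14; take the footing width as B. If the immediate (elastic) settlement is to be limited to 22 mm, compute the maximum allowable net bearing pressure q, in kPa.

E_s = 33.3 MPa = 33300 kPa.
S_e = q·B·(1−ν²)/E_s · I_f  ⇒  q = S_e·E_s / (B·(1−ν²)·I_f).
q = 0.022 × 33300 / (4.7 × 0.8844 × 1.14) = 154.6 kPa

q ≈ 155 kPa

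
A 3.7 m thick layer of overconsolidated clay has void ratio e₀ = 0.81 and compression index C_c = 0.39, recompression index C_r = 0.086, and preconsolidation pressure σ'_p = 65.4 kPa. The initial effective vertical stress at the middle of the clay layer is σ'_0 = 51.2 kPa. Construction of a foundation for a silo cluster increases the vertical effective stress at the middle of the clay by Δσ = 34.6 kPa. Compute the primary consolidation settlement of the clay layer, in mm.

Final effective stress: σ'_f = 51.2 + 34.6 = 85.8 kPa.
σ'_f = 85.8 > σ'_p = 65.4 kPa, so the stress path crosses the preconsolidation pressure — recompression up to σ'_p, then virgin compression beyond:
S_c = H/(1+e₀)·[C_r·log₁₀(σ'_p/σ'_0) + C_c·log₁₀(σ'_f/σ'_p)]
    = 3.7/1.81 × [0.086×log₁₀(65.4/51.2) + 0.39×log₁₀(85.8/65.4)]
    = 2.0442 × [0.0091425 + 0.045985] = 0.1127 m

S_c ≈ 113 mm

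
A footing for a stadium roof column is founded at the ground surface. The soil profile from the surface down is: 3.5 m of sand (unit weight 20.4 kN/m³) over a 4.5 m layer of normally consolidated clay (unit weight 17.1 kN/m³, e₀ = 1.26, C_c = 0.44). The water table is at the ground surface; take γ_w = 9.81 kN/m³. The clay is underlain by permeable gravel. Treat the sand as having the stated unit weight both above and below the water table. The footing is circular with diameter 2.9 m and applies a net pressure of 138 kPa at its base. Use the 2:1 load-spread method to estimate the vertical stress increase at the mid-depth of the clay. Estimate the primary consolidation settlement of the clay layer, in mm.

S_c ≈ 96.9 mm

Mid-depth of clay below the ground surface: z = 3.5 + 4.5/2 = 5.75 m.
Total vertical stress at mid-clay: σ_v = 20.4×3.5 + 17.1×2.25 = 109.88 kPa.
Pore pressure: u = 9.81×(5.75 − 0) = 56.408 kPa.
Initial effective stress: σ'_0 = σ_v − u = 109.88 − 56.408 = 53.472 kPa.
Stress increase at mid-clay by the 2:1 spreading method:
Δσ ≈ qD²/(D+z)² = 138×2.9²/(2.9+5.75)² = 15.511 kPa
Final effective stress: σ'_f = σ'_0 + Δσ = 53.472 + 15.511 = 68.983 kPa.
Normally consolidated clay, so the full stress increment lies on the virgin compression line:
S_c = C_c·H/(1+e₀)·log₁₀(σ'_f/σ'_0) = 0.44×4.5/(1+1.26)×log₁₀(68.983/53.472)
    = 0.87611 × 0.11062 = 0.09692 m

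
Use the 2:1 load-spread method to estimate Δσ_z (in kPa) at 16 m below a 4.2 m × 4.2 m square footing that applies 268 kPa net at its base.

By the 2:1 method the load spreads at 1 horizontal : 2 vertical, so at depth z the loaded area has grown by z in each plan dimension:
Δσ = qBL/((B+z)(L+z)) = 268×4.2×4.2/((4.2+16)(4.2+16)) = 11.586 kPa

Δσ_z ≈ 11.6 kPa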